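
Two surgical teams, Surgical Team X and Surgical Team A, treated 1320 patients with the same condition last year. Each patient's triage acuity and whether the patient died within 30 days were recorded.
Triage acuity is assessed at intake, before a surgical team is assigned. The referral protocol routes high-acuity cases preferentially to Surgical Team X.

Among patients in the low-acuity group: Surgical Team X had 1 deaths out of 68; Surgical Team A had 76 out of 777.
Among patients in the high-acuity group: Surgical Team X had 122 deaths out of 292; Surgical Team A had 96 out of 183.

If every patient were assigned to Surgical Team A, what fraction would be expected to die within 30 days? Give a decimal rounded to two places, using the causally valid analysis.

0.25

Surgical Team X is lower inside every triage acuity stratum but Surgical Team A is lower in aggregate. Whether to stratify depends on how triage acuity relates to the surgical team.
Here triage acuity is a common cause — it drives both which surgical team a case falls under and the outcome. The crude comparison mixes populations; the stratum-specific rates are the causally relevant ones.
Standardising Surgical Team A to the population triage acuity mix: 0.640·76/777 + 0.360·96/183 = 0.251.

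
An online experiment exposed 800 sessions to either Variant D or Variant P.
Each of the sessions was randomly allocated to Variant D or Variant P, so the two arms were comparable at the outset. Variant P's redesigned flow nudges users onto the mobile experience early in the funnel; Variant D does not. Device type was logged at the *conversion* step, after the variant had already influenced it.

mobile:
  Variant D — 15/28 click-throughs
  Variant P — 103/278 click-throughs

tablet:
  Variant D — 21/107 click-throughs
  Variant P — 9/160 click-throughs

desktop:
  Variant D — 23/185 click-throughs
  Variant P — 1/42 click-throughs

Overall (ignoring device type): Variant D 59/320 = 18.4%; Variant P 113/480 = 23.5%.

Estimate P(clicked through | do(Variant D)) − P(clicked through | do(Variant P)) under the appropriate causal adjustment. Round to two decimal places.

Device type is downstream of the variant. One should not condition on a consequence of treatment, so the overall rates are the right comparison.
The causal difference is the pooled difference: 0.184 − 0.235 = -0.051.

-0.05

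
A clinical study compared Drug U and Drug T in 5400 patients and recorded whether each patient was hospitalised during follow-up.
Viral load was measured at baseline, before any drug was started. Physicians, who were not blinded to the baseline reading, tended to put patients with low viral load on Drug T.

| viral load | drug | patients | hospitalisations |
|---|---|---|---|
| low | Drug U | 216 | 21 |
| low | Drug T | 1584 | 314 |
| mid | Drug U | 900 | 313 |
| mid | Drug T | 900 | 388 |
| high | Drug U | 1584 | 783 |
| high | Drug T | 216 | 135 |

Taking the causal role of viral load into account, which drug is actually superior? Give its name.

Since viral load is a pre-existing factor (not a product of the drug) and it affects the outcome on its own, it is a confounder. The stratified rates, not the pooled rate, identify the causal effect.
Within each level — low: 9.7% vs 19.8%; mid: 34.8% vs 43.1%; high: 49.4% vs 62.5% — Drug U is lower every time.

Drug U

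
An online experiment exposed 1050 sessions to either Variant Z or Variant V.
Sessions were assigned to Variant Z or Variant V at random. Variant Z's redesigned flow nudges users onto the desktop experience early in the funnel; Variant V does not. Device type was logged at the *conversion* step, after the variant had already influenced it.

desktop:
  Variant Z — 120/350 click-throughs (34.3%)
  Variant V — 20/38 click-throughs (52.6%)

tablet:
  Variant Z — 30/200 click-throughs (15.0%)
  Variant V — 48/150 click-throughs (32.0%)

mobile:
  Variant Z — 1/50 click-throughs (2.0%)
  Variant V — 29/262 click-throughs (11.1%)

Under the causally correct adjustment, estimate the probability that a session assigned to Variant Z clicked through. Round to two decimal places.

0.25

Stratifying would compare variants among sessions the variants themselves sorted into device type groups — a form of selection on an intermediate. The unconditioned pooled rates give the total causal effect.
So P(outcome | do(Variant Z)) is just the pooled rate for Variant Z: 151/600 = 0.252.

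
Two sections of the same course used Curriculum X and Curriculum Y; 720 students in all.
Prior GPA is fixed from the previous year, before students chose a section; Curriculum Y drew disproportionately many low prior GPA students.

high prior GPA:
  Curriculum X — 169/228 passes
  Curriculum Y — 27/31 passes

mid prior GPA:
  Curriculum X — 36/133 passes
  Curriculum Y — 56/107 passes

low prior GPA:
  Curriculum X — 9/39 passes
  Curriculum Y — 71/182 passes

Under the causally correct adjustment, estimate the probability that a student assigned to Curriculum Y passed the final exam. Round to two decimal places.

0.61

The prior GPA band-specific comparison favours Curriculum Y throughout, but the pooled figures favour Curriculum X. The question is whether to condition on prior GPA band.
Prior GPA band is set before the teaching method has any effect — it is not caused by the teaching method — and it independently drives the outcome. That makes it a confounder, so the causal comparison is within prior GPA band levels.
Standardising Curriculum Y to the population prior GPA band mix: 0.360·27/31 + 0.333·56/107 + 0.307·71/182 = 0.608.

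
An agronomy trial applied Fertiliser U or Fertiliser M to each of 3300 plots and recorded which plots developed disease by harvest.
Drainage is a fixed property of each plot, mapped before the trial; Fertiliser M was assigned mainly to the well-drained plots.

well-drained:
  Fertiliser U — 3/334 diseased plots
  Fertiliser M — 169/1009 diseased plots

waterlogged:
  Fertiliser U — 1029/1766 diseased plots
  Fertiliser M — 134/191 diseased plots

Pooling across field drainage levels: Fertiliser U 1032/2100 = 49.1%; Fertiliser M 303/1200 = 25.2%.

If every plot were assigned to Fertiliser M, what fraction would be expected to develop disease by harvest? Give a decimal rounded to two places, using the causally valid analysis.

0.48

Here field drainage is a common cause — it drives both which fertiliser a case falls under and the outcome. The crude comparison mixes populations; the stratum-specific rates are the causally relevant ones.
Standardising Fertiliser M to the population field drainage mix: 0.407·169/1009 + 0.593·134/191 = 0.484.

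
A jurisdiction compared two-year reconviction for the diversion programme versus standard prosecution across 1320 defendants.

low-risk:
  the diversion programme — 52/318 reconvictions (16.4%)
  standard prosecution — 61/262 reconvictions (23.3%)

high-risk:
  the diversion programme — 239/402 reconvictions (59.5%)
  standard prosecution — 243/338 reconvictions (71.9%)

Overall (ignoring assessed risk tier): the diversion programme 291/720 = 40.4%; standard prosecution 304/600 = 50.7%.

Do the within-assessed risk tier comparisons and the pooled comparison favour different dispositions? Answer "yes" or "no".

no

Within each assessed risk tier level (low-risk 16.4% vs 23.3%; high-risk 59.5% vs 71.9%), the diversion programme has the lower rate every time. Pooled: 40.4% vs 50.7% — the diversion programme has the lower rate overall. They agree.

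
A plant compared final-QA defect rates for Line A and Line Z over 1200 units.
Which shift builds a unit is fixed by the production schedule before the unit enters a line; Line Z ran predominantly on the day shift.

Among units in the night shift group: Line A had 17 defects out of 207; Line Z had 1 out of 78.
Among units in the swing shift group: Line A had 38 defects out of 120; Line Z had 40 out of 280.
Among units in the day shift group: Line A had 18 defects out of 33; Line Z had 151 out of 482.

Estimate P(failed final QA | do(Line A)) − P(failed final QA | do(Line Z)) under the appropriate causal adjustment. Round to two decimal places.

+0.17

Nothing the line does changes shift; the imbalance is an allocation artefact. With shift also predicting the outcome, the pooled figure is confounded, and the within-stratum comparison is the causal one.
Adjusting over the population distribution of shift: 0.237·(0.082−0.013) + 0.333·(0.317−0.143) + 0.429·(0.545−0.313) = +0.174.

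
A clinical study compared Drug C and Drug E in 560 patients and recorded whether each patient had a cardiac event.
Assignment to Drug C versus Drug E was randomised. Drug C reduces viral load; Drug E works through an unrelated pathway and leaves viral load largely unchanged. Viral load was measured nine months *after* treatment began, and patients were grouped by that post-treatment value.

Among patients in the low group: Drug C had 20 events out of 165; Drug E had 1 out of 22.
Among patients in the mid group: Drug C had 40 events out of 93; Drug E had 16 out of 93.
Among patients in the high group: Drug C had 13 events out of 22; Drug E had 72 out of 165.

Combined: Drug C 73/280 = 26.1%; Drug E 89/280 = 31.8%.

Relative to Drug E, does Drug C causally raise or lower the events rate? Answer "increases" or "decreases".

The stratified and pooled comparisons disagree (Drug E wins within each viral load; Drug C wins overall), so the answer turns on the causal role of viral load.
Stratifying would compare drugs among patients the drugs themselves sorted into viral load groups — a form of selection on an intermediate. The unconditioned pooled rates give the total causal effect.
Pooled: Drug C 26.1% vs Drug E 31.8%; Drug C is lower overall.

decreases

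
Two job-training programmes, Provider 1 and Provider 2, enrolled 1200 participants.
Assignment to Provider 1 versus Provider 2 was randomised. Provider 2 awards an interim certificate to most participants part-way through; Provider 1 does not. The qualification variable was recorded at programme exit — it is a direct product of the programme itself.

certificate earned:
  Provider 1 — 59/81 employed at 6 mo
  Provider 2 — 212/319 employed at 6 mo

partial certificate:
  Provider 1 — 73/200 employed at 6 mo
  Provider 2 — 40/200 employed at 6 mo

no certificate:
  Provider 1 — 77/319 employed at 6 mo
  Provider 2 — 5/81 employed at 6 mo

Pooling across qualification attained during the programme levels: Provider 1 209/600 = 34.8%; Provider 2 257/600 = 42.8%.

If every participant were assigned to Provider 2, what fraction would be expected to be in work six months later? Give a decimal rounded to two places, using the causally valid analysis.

0.43

Within every qualification attained during the programme level Provider 1 has the higher rate, yet pooled Provider 2 does — Simpson's reversal.
Qualification attained during the programme lies on the pathway programme → qualification attained during the programme → outcome, so adjusting for it blocks the indirect effect. For the total causal effect of programme, use the unadjusted pooled rates.
So P(outcome | do(Provider 2)) is just the pooled rate for Provider 2: 257/600 = 0.428.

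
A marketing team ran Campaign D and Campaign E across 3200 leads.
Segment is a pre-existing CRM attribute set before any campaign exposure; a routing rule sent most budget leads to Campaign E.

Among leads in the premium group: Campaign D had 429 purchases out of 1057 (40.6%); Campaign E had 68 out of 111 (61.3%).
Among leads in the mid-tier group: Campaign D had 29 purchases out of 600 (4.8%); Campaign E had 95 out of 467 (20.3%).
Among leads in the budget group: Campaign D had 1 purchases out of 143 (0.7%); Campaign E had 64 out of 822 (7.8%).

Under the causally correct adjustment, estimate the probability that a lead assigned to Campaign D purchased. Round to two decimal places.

0.17

The stratified and pooled comparisons disagree (Campaign E wins within each customer segment; Campaign D wins overall), so the answer turns on the causal role of customer segment.
Here customer segment is a common cause — it drives both which campaign a case falls under and the outcome. The crude comparison mixes populations; the stratum-specific rates are the causally relevant ones.
Standardising Campaign D to the population customer segment mix: 0.365·429/1057 + 0.333·29/600 + 0.302·1/143 = 0.166.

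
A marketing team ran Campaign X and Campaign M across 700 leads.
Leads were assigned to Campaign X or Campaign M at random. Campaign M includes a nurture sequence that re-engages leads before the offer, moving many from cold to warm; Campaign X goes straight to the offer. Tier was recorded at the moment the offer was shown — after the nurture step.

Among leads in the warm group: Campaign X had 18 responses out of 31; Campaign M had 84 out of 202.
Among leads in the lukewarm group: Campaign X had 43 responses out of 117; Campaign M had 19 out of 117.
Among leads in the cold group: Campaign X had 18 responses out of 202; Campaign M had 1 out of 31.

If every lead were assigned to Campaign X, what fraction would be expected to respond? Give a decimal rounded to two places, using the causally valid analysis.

0.23

Because the campaign influences engagement tier, engagement tier is a post-treatment mediator, not a confounder. Stratifying on it would bias the estimate; the causal effect is the crude pooled difference.
So P(outcome | do(Campaign X)) is just the pooled rate for Campaign X: 79/350 = 0.226.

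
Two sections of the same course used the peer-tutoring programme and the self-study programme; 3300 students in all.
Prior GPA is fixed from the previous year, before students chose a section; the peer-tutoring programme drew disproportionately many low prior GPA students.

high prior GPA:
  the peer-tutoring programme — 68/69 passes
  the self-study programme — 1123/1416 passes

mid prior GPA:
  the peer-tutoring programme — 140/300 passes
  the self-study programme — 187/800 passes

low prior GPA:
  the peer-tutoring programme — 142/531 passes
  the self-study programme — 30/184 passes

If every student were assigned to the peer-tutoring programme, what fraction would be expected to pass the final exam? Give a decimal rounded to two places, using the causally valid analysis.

0.66

The stratified and pooled comparisons disagree (the peer-tutoring programme wins within each prior GPA band; the self-study programme wins overall), so the answer turns on the causal role of prior GPA band.
The imbalance in prior GPA band arose from how students were allocated, not from anything the teaching method did; and prior GPA band independently affects the outcome. The pooled gap is confounded — condition on prior GPA band.
Standardising the peer-tutoring programme to the population prior GPA band mix: 0.450·68/69 + 0.333·140/300 + 0.217·142/531 = 0.657.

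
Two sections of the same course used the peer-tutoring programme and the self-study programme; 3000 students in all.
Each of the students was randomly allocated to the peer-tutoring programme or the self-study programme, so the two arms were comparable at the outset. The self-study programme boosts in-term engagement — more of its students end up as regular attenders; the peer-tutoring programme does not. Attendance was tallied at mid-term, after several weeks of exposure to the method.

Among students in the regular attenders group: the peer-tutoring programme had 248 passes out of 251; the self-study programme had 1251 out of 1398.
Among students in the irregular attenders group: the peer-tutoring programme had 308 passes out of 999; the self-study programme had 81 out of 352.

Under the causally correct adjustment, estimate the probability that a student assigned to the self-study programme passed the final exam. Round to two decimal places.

0.76

The distribution of mid-term attendance is itself part of what the teaching method does — it is an intermediate outcome. Holding it fixed would remove that part of the effect; the total effect is the pooled difference.
So P(outcome | do(the self-study programme)) is just the pooled rate for the self-study programme: 1332/1750 = 0.761.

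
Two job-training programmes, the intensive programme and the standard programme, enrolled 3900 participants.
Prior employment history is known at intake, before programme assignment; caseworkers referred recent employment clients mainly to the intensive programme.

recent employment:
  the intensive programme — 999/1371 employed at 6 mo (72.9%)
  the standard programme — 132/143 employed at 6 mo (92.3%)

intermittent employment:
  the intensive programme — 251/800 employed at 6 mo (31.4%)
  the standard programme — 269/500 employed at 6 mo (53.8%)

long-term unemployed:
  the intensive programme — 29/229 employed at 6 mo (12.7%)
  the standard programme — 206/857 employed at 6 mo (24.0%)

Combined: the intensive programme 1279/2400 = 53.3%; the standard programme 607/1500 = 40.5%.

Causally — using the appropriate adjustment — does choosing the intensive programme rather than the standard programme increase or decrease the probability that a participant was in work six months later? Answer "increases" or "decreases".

decreases

Nothing the programme does changes prior employment history; the imbalance is an allocation artefact. With prior employment history also predicting the outcome, the pooled figure is confounded, and the within-stratum comparison is the causal one.
Within each level — recent employment: 72.9% vs 92.3%; intermittent employment: 31.4% vs 53.8%; long-term unemployed: 12.7% vs 24.0% — the standard programme is higher every time.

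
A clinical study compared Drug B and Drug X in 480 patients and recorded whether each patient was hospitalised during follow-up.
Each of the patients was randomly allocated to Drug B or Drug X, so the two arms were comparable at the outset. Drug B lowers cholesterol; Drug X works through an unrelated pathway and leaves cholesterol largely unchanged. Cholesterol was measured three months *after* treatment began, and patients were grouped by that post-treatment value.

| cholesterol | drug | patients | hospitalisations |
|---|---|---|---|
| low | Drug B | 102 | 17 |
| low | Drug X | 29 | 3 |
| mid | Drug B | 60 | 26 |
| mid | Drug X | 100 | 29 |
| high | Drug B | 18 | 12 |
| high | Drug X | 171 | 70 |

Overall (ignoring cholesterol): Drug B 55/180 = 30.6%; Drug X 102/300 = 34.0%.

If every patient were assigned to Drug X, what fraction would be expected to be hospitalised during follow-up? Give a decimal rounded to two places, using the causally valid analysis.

The stratified and pooled comparisons disagree (Drug X wins within each cholesterol; Drug B wins overall), so the answer turns on the causal role of cholesterol.
Cholesterol is downstream of the drug. One should not condition on a consequence of treatment, so the overall rates are the right comparison.
So P(outcome | do(Drug X)) is just the pooled rate for Drug X: 102/300 = 0.340.

0.34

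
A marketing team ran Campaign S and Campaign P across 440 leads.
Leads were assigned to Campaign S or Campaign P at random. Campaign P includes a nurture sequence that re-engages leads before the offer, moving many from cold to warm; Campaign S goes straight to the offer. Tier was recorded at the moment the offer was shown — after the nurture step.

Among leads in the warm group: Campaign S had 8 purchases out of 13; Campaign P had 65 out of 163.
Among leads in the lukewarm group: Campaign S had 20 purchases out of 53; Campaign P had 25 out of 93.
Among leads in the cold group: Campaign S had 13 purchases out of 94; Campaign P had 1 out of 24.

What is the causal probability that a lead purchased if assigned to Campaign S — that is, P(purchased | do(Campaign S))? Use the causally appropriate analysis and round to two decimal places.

Within every engagement tier level Campaign S has the higher rate, yet pooled Campaign P does — Simpson's reversal.
Engagement tier is recorded after the campaign and is itself shifted by it — it sits on the causal path from campaign to outcome. Conditioning on a mediator would strip out part of the effect we want; the pooled comparison gives the total causal effect.
So P(outcome | do(Campaign S)) is just the pooled rate for Campaign S: 41/160 = 0.256.

0.26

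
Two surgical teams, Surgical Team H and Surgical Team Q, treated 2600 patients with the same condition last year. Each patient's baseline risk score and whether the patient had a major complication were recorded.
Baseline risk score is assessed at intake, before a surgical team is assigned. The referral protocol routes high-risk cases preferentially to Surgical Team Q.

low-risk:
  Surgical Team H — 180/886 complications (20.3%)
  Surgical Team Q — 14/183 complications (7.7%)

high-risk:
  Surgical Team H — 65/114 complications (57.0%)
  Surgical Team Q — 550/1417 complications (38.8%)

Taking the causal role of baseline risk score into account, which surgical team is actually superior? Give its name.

Surgical Team Q

Surgical Team Q is lower inside every baseline risk score stratum but Surgical Team H is lower in aggregate. Whether to stratify depends on how baseline risk score relates to the surgical team.
Baseline risk score differs across surgical teams for reasons unrelated to any effect of the surgical team itself, and it separately predicts the outcome — a classic confounder. We must compare within baseline risk score levels.
Within each level — low-risk: 20.3% vs 7.7%; high-risk: 57.0% vs 38.8% — Surgical Team Q is lower every time.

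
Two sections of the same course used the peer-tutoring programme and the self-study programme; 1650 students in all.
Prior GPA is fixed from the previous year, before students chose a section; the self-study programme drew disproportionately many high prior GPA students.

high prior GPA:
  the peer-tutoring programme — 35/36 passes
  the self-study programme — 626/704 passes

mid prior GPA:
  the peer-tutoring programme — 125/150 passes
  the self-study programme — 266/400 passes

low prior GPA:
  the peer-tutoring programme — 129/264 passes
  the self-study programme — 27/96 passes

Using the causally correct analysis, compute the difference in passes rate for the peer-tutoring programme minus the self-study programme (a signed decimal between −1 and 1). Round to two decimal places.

+0.14

Within every prior GPA band level the peer-tutoring programme has the higher rate, yet pooled the self-study programme does — Simpson's reversal.
The imbalance in prior GPA band arose from how students were allocated, not from anything the teaching method did; and prior GPA band independently affects the outcome. The pooled gap is confounded — condition on prior GPA band.
Adjusting over the population distribution of prior GPA band: 0.448·(0.972−0.889) + 0.333·(0.833−0.665) + 0.218·(0.489−0.281) = +0.139.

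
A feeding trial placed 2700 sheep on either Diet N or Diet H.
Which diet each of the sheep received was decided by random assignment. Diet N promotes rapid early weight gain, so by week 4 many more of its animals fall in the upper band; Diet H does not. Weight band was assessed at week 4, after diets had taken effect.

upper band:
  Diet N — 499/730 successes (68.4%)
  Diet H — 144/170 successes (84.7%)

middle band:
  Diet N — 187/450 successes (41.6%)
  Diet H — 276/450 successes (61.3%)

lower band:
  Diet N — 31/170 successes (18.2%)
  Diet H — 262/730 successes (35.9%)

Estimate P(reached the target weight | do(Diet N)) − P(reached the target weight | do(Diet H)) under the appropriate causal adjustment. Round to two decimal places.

+0.03

Week-4 weight band lies on the pathway diet → week-4 weight band → outcome, so adjusting for it blocks the indirect effect. For the total causal effect of diet, use the unadjusted pooled rates.
The causal difference is the pooled difference: 0.531 − 0.505 = +0.026.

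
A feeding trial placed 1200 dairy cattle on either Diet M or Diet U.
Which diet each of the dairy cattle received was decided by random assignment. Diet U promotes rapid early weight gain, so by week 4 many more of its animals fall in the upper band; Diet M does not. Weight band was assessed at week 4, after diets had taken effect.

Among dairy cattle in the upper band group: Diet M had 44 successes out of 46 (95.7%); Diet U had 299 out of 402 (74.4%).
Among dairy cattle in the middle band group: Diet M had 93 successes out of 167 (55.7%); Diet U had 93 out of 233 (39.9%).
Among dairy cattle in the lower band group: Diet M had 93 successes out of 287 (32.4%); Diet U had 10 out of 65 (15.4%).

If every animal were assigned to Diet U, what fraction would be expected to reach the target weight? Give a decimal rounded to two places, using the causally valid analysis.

0.57

Because the diet influences week-4 weight band, week-4 weight band is a post-treatment mediator, not a confounder. Stratifying on it would bias the estimate; the causal effect is the crude pooled difference.
So P(outcome | do(Diet U)) is just the pooled rate for Diet U: 402/700 = 0.574.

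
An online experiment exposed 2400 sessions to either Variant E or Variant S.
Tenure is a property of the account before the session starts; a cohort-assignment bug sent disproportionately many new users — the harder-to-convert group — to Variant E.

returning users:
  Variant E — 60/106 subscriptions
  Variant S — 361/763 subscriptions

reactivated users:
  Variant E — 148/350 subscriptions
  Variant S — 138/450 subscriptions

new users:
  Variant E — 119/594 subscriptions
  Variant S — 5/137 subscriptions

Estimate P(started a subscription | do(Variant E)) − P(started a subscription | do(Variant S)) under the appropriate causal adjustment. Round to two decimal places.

+0.12

The stratified and pooled comparisons disagree (Variant E wins within each user tenure; Variant S wins overall), so the answer turns on the causal role of user tenure.
User tenure differs across variants for reasons unrelated to any effect of the variant itself, and it separately predicts the outcome — a classic confounder. We must compare within user tenure levels.
Adjusting over the population distribution of user tenure: 0.362·(0.566−0.473) + 0.333·(0.423−0.307) + 0.305·(0.200−0.036) = +0.122.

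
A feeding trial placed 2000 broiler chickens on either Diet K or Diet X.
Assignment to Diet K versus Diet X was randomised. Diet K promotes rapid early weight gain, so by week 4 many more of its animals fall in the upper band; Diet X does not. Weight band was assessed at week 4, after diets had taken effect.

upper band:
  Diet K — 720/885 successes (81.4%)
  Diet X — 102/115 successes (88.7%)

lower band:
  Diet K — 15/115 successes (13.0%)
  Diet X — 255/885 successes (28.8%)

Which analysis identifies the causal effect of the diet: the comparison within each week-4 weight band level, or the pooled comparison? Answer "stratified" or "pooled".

pooled

Because the diet influences week-4 weight band, week-4 weight band is a post-treatment mediator, not a confounder. Stratifying on it would bias the estimate; the causal effect is the crude pooled difference.
Pooled: Diet K 73.5% vs Diet X 35.7%; Diet K is higher overall.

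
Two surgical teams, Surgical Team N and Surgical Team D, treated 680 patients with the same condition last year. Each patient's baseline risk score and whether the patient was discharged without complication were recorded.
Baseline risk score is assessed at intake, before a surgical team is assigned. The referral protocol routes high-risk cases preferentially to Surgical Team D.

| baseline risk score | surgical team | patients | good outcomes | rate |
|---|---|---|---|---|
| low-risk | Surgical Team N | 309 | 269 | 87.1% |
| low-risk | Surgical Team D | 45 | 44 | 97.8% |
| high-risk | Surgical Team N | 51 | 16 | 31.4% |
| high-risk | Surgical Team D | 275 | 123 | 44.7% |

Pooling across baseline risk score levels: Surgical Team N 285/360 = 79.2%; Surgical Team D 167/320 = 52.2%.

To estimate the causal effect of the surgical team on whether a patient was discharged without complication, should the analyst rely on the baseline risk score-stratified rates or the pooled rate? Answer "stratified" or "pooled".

Baseline risk score differs across surgical teams for reasons unrelated to any effect of the surgical team itself, and it separately predicts the outcome — a classic confounder. We must compare within baseline risk score levels.
Within each level — low-risk: 87.1% vs 97.8%; high-risk: 31.4% vs 44.7% — Surgical Team D is higher every time.

stratified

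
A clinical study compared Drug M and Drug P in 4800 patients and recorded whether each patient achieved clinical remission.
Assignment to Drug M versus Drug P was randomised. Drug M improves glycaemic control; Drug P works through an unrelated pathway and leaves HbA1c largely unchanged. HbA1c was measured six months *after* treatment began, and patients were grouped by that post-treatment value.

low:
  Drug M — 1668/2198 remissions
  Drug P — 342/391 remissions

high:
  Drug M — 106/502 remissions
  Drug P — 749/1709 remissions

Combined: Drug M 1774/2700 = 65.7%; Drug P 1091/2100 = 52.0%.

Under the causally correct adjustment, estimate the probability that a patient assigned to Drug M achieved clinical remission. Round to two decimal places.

0.66

HbA1c lies on the pathway drug → HbA1c → outcome, so adjusting for it blocks the indirect effect. For the total causal effect of drug, use the unadjusted pooled rates.
So P(outcome | do(Drug M)) is just the pooled rate for Drug M: 1774/2700 = 0.657.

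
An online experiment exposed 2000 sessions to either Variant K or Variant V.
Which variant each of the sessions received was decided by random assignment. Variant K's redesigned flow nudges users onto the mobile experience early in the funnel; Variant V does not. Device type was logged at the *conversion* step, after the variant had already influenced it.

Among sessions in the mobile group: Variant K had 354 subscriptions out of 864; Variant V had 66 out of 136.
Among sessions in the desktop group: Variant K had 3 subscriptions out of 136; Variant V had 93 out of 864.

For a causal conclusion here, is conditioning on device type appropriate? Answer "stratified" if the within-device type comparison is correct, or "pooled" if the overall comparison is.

The stratified and pooled comparisons disagree (Variant V wins within each device type; Variant K wins overall), so the answer turns on the causal role of device type.
Device type lies on the pathway variant → device type → outcome, so adjusting for it blocks the indirect effect. For the total causal effect of variant, use the unadjusted pooled rates.
Pooled: Variant K 35.7% vs Variant V 15.9%; Variant K is higher overall.

pooled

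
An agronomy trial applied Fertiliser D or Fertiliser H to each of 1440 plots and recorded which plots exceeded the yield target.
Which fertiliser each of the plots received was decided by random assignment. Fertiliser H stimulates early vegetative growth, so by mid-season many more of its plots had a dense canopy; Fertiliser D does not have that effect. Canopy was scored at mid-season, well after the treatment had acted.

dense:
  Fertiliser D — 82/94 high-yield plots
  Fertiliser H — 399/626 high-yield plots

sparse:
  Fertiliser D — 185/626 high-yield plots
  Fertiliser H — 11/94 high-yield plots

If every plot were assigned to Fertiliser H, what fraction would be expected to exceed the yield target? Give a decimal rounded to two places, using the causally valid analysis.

Within every mid-season canopy level Fertiliser D has the higher rate, yet pooled Fertiliser H does — Simpson's reversal.
Mid-season canopy is downstream of the fertiliser. One should not condition on a consequence of treatment, so the overall rates are the right comparison.
So P(outcome | do(Fertiliser H)) is just the pooled rate for Fertiliser H: 410/720 = 0.569.

0.57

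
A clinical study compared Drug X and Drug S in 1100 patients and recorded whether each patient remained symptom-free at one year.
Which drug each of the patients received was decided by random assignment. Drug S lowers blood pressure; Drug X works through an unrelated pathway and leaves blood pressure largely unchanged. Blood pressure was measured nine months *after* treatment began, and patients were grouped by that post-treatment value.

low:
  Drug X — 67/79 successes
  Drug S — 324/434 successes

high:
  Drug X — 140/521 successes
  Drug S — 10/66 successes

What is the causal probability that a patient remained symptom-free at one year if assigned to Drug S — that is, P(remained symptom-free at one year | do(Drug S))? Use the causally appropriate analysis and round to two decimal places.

0.67

The stratified and pooled comparisons disagree (Drug X wins within each blood pressure; Drug S wins overall), so the answer turns on the causal role of blood pressure.
Stratifying would compare drugs among patients the drugs themselves sorted into blood pressure groups — a form of selection on an intermediate. The unconditioned pooled rates give the total causal effect.
So P(outcome | do(Drug S)) is just the pooled rate for Drug S: 334/500 = 0.668.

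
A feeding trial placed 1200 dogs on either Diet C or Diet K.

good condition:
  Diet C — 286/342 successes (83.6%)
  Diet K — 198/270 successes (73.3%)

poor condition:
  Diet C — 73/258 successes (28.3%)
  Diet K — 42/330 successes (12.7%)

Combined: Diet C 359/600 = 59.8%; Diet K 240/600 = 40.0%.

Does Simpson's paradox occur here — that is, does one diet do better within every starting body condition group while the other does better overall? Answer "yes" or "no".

no

Within each starting body condition level (good condition 83.6% vs 73.3%; poor condition 28.3% vs 12.7%), Diet C has the higher rate every time. Pooled: 59.8% vs 40.0% — Diet C has the higher rate overall. They agree.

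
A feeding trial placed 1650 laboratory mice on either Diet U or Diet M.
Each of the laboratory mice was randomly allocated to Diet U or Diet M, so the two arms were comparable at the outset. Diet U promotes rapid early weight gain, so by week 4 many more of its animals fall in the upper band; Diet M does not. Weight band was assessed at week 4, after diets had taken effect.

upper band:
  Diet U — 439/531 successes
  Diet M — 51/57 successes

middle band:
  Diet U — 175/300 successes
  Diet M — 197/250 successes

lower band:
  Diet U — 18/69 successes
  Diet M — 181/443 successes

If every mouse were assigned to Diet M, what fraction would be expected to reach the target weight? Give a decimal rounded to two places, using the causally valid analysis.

0.57

The week-4 weight band-specific comparison favours Diet M throughout, but the pooled figures favour Diet U. The question is whether to condition on week-4 weight band.
Stratifying would compare diets among laboratory mice the diets themselves sorted into week-4 weight band groups — a form of selection on an intermediate. The unconditioned pooled rates give the total causal effect.
So P(outcome | do(Diet M)) is just the pooled rate for Diet M: 429/750 = 0.572.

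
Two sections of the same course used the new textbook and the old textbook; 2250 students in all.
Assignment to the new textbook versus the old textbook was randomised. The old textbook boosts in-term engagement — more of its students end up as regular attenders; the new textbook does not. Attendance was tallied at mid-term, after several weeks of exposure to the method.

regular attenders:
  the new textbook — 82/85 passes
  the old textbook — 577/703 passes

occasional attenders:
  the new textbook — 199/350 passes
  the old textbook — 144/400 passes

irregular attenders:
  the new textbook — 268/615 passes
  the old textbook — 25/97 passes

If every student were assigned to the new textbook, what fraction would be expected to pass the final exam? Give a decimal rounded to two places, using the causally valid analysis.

Mid-term attendance here is a post-treatment variable shaped by the teaching method; conditioning on it would introduce bias rather than remove it. The overall comparison is the causal one.
So P(outcome | do(the new textbook)) is just the pooled rate for the new textbook: 549/1050 = 0.523.

0.52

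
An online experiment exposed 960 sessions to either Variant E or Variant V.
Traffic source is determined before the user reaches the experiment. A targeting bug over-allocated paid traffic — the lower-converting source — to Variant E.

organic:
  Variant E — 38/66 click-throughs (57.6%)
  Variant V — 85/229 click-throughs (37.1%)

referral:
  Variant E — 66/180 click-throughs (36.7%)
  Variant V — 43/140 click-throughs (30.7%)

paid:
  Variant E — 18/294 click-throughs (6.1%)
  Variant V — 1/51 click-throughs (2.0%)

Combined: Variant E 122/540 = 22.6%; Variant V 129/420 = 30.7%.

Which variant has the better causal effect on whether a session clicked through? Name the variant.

Variant E is higher inside every traffic source stratum but Variant V is higher in aggregate. Whether to stratify depends on how traffic source relates to the variant.
Traffic source satisfies the back-door criterion: it is not a descendant of the variant, and it blocks the spurious path from variant to outcome. Adjusting for it (i.e., using the within-traffic source rates) gives the causal effect.
Within each level — organic: 57.6% vs 37.1%; referral: 36.7% vs 30.7%; paid: 6.1% vs 2.0% — Variant E is higher every time.

Variant E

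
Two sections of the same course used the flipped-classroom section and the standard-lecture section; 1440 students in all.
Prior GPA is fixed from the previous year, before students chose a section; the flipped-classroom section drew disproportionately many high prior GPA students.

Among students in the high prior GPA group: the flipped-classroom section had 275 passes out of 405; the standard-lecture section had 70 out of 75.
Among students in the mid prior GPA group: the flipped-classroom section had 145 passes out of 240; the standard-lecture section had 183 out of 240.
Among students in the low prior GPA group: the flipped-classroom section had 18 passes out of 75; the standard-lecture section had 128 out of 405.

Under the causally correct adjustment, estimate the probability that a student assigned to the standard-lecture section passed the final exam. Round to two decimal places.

Prior GPA band satisfies the back-door criterion: it is not a descendant of the teaching method, and it blocks the spurious path from teaching method to outcome. Adjusting for it (i.e., using the within-prior GPA band rates) gives the causal effect.
Standardising the standard-lecture section to the population prior GPA band mix: 0.333·70/75 + 0.333·183/240 + 0.333·128/405 = 0.671.

0.67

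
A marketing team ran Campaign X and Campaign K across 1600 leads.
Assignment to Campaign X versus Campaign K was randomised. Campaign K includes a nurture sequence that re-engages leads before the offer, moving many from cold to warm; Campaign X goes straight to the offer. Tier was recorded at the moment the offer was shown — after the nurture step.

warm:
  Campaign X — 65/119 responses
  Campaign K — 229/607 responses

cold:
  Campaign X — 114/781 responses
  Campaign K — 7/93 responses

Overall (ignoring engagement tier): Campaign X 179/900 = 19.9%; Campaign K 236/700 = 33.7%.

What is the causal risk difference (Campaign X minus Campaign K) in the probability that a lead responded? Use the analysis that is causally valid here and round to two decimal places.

Stratifying would compare campaigns among leads the campaigns themselves sorted into engagement tier groups — a form of selection on an intermediate. The unconditioned pooled rates give the total causal effect.
The causal difference is the pooled difference: 0.199 − 0.337 = -0.138.

-0.14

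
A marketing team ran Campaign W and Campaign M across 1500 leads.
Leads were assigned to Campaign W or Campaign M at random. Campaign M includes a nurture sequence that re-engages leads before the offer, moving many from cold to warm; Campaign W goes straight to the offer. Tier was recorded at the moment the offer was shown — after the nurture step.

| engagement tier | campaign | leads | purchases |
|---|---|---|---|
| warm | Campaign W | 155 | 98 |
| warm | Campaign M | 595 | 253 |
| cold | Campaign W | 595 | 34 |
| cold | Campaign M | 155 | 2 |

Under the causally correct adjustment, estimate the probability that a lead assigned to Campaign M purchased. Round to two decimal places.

The distribution of engagement tier is itself part of what the campaign does — it is an intermediate outcome. Holding it fixed would remove that part of the effect; the total effect is the pooled difference.
So P(outcome | do(Campaign M)) is just the pooled rate for Campaign M: 255/750 = 0.340.

0.34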